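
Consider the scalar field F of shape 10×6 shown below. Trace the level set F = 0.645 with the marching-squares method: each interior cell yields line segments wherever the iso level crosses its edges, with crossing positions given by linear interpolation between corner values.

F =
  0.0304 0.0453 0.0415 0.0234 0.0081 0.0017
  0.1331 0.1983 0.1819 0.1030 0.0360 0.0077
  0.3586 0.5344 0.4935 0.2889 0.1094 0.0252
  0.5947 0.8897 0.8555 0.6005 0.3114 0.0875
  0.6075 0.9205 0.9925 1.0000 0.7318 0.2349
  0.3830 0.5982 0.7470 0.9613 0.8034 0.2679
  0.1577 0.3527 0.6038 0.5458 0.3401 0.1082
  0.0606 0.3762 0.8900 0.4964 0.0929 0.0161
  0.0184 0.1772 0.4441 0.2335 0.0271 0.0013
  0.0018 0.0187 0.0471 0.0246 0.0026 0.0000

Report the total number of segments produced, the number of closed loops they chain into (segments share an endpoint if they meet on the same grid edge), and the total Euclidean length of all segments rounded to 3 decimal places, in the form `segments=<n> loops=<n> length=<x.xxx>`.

cell (2,0): code 0100 → (2.311,1.000)–(3.000,0.171)
cell (2,1): code 1100 → (2.419,2.000)–(2.311,1.000)
cell (2,2): code 1000 → (3.000,2.825)–(2.419,2.000)
cell (3,0): code 0110 → (3.000,0.171)–(4.000,0.120)
cell (3,2): code 1101 → (3.111,3.000)–(3.000,2.825)
cell (3,3): code 1100 → (3.794,4.000)–(3.111,3.000)
cell (3,4): code 1000 → (4.000,4.175)–(3.794,4.000)
cell (4,0): code 0010 → (4.000,0.120)–(4.855,1.000)
cell (4,1): code 0111 → (4.855,1.000)–(5.000,1.315)
cell (4,4): code 1001 → (5.000,4.296)–(4.000,4.175)
cell (5,1): code 0010 → (5.000,1.315)–(5.712,2.000)
cell (5,2): code 0011 → (5.712,2.000)–(5.761,3.000)
cell (5,3): code 0011 → (5.761,3.000)–(5.342,4.000)
cell (5,4): code 0001 → (5.342,4.000)–(5.000,4.296)
cell (6,1): code 0100 → (6.144,2.000)–(7.000,1.523)
cell (6,2): code 1000 → (7.000,2.622)–(6.144,2.000)
cell (7,1): code 0010 → (7.000,1.523)–(7.549,2.000)
cell (7,2): code 0001 → (7.549,2.000)–(7.000,2.622)
total: 18 segments, chained into 2 closed loop(s), length Σ = 15.485873

segments=18 loops=2 length=15.486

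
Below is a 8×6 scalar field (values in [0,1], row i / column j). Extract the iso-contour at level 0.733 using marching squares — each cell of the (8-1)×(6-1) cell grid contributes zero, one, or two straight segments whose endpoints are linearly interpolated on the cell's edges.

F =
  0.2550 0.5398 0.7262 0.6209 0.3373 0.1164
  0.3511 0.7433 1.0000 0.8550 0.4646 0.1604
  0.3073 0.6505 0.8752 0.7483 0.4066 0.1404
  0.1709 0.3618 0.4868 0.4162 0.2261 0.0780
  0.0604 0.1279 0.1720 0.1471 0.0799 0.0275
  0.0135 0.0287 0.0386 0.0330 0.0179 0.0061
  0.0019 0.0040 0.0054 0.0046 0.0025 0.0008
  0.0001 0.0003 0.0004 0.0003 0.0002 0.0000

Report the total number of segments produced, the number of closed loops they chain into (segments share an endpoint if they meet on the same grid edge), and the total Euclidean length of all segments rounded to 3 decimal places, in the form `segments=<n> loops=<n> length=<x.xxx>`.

cell (0,0): code 0100 → (0.949,1.000)–(1.000,0.974)
cell (0,1): code 1100 → (0.025,2.000)–(0.949,1.000)
cell (0,2): code 1100 → (0.479,3.000)–(0.025,2.000)
cell (0,3): code 1000 → (1.000,3.312)–(0.479,3.000)
cell (1,0): code 0010 → (1.000,0.974)–(1.111,1.000)
cell (1,1): code 0111 → (1.111,1.000)–(2.000,1.367)
cell (1,3): code 1001 → (2.000,3.045)–(1.000,3.312)
cell (2,1): code 0010 → (2.000,1.367)–(2.366,2.000)
cell (2,2): code 0011 → (2.366,2.000)–(2.046,3.000)
cell (2,3): code 0001 → (2.046,3.000)–(2.000,3.045)
total: 10 segments, chained into 1 closed loop(s), length Σ = 7.081274

segments=10 loops=1 length=7.081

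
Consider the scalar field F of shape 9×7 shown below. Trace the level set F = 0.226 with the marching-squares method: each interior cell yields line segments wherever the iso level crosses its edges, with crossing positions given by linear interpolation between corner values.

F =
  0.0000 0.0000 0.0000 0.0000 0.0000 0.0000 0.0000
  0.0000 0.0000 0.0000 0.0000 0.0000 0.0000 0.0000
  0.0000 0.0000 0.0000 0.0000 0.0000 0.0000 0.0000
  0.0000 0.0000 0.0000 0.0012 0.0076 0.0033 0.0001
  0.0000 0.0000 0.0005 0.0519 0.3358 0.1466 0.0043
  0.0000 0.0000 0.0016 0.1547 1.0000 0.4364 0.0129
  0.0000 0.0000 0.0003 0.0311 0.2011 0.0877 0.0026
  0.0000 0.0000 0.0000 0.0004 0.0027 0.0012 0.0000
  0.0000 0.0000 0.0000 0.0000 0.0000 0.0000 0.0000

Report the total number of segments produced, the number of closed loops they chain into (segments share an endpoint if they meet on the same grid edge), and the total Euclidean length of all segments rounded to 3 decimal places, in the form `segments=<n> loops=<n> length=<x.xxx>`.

cell (3,3): code 0100 → (3.665,4.000)–(4.000,3.613)
cell (3,4): code 1000 → (4.000,4.580)–(3.665,4.000)
cell (4,3): code 0110 → (4.000,3.613)–(5.000,3.084)
cell (4,4): code 1101 → (4.274,5.000)–(4.000,4.580)
cell (4,5): code 1000 → (5.000,5.497)–(4.274,5.000)
cell (5,3): code 0010 → (5.000,3.084)–(5.969,4.000)
cell (5,4): code 0011 → (5.969,4.000)–(5.603,5.000)
cell (5,5): code 0001 → (5.603,5.000)–(5.000,5.497)
total: 8 segments, chained into 1 closed loop(s), length Σ = 6.872745

segments=8 loops=1 length=6.873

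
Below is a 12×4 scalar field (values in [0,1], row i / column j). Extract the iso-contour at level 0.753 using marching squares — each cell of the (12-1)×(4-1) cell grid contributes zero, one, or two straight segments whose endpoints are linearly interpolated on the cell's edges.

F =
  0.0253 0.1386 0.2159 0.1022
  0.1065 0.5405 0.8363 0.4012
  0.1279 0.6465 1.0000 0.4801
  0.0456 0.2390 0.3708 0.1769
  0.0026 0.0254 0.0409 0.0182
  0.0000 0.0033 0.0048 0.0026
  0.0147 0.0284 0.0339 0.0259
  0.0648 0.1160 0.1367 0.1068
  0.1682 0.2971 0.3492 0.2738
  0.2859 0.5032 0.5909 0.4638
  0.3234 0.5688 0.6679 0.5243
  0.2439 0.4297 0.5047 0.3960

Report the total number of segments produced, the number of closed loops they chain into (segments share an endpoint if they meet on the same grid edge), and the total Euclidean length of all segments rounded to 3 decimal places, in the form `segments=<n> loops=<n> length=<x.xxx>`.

segments=6 loops=1 length=4.087

cell (0,1): code 0100 → (0.866,2.000)–(1.000,1.718)
cell (0,2): code 1000 → (1.000,2.191)–(0.866,2.000)
cell (1,1): code 0110 → (1.000,1.718)–(2.000,1.301)
cell (1,2): code 1001 → (2.000,2.475)–(1.000,2.191)
cell (2,1): code 0010 → (2.000,1.301)–(2.393,2.000)
cell (2,2): code 0001 → (2.393,2.000)–(2.000,2.475)
total: 6 segments, chained into 1 closed loop(s), length Σ = 4.086519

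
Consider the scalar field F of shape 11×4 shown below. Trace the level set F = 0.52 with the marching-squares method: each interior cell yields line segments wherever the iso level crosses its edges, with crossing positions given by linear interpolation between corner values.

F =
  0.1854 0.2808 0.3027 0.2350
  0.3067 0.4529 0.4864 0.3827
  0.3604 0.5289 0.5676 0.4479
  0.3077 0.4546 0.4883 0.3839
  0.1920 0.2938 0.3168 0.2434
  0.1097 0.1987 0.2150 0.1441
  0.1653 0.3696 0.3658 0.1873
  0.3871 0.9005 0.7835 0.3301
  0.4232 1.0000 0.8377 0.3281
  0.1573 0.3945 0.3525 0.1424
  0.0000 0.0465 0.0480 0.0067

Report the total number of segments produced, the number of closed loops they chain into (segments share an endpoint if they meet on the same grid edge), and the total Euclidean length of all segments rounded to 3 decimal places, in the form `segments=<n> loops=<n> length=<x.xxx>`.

segments=14 loops=2 length=11.862

cell (1,0): code 0100 → (1.883,1.000)–(2.000,0.947)
cell (1,1): code 1100 → (1.414,2.000)–(1.883,1.000)
cell (1,2): code 1000 → (2.000,2.398)–(1.414,2.000)
cell (2,0): code 0010 → (2.000,0.947)–(2.120,1.000)
cell (2,1): code 0011 → (2.120,1.000)–(2.600,2.000)
cell (2,2): code 0001 → (2.600,2.000)–(2.000,2.398)
cell (6,0): code 0100 → (6.283,1.000)–(7.000,0.259)
cell (6,1): code 1100 → (6.369,2.000)–(6.283,1.000)
cell (6,2): code 1000 → (7.000,2.581)–(6.369,2.000)
cell (7,0): code 0110 → (7.000,0.259)–(8.000,0.168)
cell (7,2): code 1001 → (8.000,2.623)–(7.000,2.581)
cell (8,0): code 0010 → (8.000,0.168)–(8.793,1.000)
cell (8,1): code 0011 → (8.793,1.000)–(8.655,2.000)
cell (8,2): code 0001 → (8.655,2.000)–(8.000,2.623)
total: 14 segments, chained into 2 closed loop(s), length Σ = 11.862098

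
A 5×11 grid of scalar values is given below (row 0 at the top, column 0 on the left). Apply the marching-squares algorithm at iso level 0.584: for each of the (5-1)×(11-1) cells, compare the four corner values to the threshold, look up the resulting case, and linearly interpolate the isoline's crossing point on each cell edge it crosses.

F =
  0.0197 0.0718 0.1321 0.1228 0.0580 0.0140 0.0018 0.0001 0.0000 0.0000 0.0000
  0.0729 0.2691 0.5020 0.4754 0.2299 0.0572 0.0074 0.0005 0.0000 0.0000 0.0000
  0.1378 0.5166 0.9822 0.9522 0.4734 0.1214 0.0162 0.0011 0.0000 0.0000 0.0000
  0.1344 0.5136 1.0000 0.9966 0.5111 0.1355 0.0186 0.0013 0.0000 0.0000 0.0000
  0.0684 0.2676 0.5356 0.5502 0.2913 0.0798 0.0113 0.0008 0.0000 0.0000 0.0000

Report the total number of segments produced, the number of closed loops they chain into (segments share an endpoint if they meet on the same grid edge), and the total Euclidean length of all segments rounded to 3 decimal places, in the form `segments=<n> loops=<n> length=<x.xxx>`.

cell (1,1): code 0100 → (1.171,2.000)–(2.000,1.145)
cell (1,2): code 1100 → (1.228,3.000)–(1.171,2.000)
cell (1,3): code 1000 → (2.000,3.769)–(1.228,3.000)
cell (2,1): code 0110 → (2.000,1.145)–(3.000,1.145)
cell (2,3): code 1001 → (3.000,3.850)–(2.000,3.769)
cell (3,1): code 0010 → (3.000,1.145)–(3.896,2.000)
cell (3,2): code 0011 → (3.896,2.000)–(3.924,3.000)
cell (3,3): code 0001 → (3.924,3.000)–(3.000,3.850)
total: 8 segments, chained into 1 closed loop(s), length Σ = 8.780469

segments=8 loops=1 length=8.780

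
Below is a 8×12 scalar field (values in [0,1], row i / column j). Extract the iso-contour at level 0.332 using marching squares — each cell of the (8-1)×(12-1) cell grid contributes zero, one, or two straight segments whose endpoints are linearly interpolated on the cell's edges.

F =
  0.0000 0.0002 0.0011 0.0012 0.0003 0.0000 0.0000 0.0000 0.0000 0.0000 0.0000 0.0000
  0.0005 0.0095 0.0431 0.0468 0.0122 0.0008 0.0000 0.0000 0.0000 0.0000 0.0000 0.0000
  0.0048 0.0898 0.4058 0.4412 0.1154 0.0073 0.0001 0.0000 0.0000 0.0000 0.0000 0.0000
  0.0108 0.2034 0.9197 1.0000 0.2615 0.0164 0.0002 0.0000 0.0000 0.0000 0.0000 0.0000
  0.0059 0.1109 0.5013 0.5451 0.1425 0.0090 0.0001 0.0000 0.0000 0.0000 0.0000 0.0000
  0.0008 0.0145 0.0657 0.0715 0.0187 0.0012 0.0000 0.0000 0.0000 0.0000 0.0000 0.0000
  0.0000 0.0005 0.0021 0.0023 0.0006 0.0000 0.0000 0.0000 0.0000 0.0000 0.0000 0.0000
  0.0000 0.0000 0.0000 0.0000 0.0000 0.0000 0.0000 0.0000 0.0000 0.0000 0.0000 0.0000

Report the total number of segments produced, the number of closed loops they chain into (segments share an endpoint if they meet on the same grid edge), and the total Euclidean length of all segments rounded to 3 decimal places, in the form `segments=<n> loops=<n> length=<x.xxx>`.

cell (1,1): code 0100 → (1.797,2.000)–(2.000,1.766)
cell (1,2): code 1100 → (1.723,3.000)–(1.797,2.000)
cell (1,3): code 1000 → (2.000,3.335)–(1.723,3.000)
cell (2,1): code 0110 → (2.000,1.766)–(3.000,1.180)
cell (2,3): code 1001 → (3.000,3.905)–(2.000,3.335)
cell (3,1): code 0110 → (3.000,1.180)–(4.000,1.566)
cell (3,3): code 1001 → (4.000,3.529)–(3.000,3.905)
cell (4,1): code 0010 → (4.000,1.566)–(4.389,2.000)
cell (4,2): code 0011 → (4.389,2.000)–(4.450,3.000)
cell (4,3): code 0001 → (4.450,3.000)–(4.000,3.529)
total: 10 segments, chained into 1 closed loop(s), length Σ = 8.476640

segments=10 loops=1 length=8.477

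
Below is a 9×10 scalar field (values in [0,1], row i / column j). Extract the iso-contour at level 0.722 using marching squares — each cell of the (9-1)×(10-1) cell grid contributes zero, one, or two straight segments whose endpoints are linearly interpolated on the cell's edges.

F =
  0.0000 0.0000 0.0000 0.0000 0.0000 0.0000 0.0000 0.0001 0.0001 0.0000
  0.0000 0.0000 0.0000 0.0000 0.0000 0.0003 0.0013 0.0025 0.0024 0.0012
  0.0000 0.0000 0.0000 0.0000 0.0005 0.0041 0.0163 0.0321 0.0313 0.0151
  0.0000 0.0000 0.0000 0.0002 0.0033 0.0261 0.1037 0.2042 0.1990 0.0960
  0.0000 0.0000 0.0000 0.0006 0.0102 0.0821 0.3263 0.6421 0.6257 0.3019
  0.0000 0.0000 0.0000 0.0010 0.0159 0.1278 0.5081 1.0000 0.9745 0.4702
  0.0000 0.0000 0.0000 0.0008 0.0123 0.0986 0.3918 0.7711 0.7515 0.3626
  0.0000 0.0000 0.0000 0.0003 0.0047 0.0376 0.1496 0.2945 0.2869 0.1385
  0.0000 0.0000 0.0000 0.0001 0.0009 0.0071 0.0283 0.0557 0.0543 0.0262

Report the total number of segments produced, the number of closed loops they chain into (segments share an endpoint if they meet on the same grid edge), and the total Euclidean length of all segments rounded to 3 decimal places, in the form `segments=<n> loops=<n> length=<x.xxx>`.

cell (4,6): code 0100 → (4.223,7.000)–(5.000,6.435)
cell (4,7): code 1100 → (4.276,8.000)–(4.223,7.000)
cell (4,8): code 1000 → (5.000,8.501)–(4.276,8.000)
cell (5,6): code 0110 → (5.000,6.435)–(6.000,6.871)
cell (5,8): code 1001 → (6.000,8.076)–(5.000,8.501)
cell (6,6): code 0010 → (6.000,6.871)–(6.103,7.000)
cell (6,7): code 0011 → (6.103,7.000)–(6.063,8.000)
cell (6,8): code 0001 → (6.063,8.000)–(6.000,8.076)
total: 8 segments, chained into 1 closed loop(s), length Σ = 6.284630

segments=8 loops=1 length=6.285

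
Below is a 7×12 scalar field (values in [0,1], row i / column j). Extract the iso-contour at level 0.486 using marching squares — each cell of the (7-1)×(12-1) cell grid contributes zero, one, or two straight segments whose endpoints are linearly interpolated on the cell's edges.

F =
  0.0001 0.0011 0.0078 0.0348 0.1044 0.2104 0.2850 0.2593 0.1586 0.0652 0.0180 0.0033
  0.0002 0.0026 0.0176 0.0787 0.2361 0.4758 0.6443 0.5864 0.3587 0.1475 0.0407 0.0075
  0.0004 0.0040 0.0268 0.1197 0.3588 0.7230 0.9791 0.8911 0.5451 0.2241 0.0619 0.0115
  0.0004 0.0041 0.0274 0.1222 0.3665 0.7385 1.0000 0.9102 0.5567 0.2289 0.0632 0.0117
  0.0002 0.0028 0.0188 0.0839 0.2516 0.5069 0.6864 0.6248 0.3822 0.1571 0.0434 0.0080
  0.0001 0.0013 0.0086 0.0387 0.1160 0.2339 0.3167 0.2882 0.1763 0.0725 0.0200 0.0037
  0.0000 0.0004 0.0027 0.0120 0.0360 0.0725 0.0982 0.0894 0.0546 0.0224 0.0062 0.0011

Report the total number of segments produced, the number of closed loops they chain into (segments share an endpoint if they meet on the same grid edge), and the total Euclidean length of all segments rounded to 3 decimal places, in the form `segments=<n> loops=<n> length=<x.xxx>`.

segments=16 loops=1 length=12.351

cell (0,5): code 0100 → (0.559,6.000)–(1.000,5.061)
cell (0,6): code 1100 → (0.693,7.000)–(0.559,6.000)
cell (0,7): code 1000 → (1.000,7.441)–(0.693,7.000)
cell (1,4): code 0100 → (1.041,5.000)–(2.000,4.349)
cell (1,5): code 1110 → (1.000,5.061)–(1.041,5.000)
cell (1,7): code 1101 → (1.683,8.000)–(1.000,7.441)
cell (1,8): code 1000 → (2.000,8.184)–(1.683,8.000)
cell (2,4): code 0110 → (2.000,4.349)–(3.000,4.321)
cell (2,8): code 1001 → (3.000,8.216)–(2.000,8.184)
cell (3,4): code 0110 → (3.000,4.321)–(4.000,4.918)
cell (3,7): code 1011 → (4.000,7.572)–(3.405,8.000)
cell (3,8): code 0001 → (3.405,8.000)–(3.000,8.216)
cell (4,4): code 0010 → (4.000,4.918)–(4.077,5.000)
cell (4,5): code 0011 → (4.077,5.000)–(4.542,6.000)
cell (4,6): code 0011 → (4.542,6.000)–(4.412,7.000)
cell (4,7): code 0001 → (4.412,7.000)–(4.000,7.572)
total: 16 segments, chained into 1 closed loop(s), length Σ = 12.350958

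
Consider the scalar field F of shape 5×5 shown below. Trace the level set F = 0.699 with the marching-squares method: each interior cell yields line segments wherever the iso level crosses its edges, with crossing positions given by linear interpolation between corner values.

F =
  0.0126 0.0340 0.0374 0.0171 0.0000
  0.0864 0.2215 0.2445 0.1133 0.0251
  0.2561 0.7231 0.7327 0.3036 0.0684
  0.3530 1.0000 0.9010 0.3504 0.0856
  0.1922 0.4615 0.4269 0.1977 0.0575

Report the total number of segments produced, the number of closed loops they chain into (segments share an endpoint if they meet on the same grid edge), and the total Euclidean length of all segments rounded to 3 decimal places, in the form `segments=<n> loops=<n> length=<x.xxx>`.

cell (1,0): code 0100 → (1.952,1.000)–(2.000,0.948)
cell (1,1): code 1100 → (1.931,2.000)–(1.952,1.000)
cell (1,2): code 1000 → (2.000,2.079)–(1.931,2.000)
cell (2,0): code 0110 → (2.000,0.948)–(3.000,0.535)
cell (2,2): code 1001 → (3.000,2.367)–(2.000,2.079)
cell (3,0): code 0010 → (3.000,0.535)–(3.559,1.000)
cell (3,1): code 0011 → (3.559,1.000)–(3.426,2.000)
cell (3,2): code 0001 → (3.426,2.000)–(3.000,2.367)
total: 8 segments, chained into 1 closed loop(s), length Σ = 5.596476

segments=8 loops=1 length=5.596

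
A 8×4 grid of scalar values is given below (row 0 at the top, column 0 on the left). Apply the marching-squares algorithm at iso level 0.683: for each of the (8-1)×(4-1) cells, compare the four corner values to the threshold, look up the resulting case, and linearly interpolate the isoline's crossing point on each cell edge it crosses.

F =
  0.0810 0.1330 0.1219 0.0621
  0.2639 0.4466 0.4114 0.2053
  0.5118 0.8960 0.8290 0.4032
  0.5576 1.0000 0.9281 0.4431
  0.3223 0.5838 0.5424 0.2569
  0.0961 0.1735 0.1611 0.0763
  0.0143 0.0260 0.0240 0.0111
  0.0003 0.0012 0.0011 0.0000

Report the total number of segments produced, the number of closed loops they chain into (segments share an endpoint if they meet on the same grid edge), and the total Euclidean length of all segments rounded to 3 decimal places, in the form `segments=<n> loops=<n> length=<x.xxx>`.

segments=8 loops=1 length=7.119

cell (1,0): code 0100 → (1.526,1.000)–(2.000,0.446)
cell (1,1): code 1100 → (1.650,2.000)–(1.526,1.000)
cell (1,2): code 1000 → (2.000,2.343)–(1.650,2.000)
cell (2,0): code 0110 → (2.000,0.446)–(3.000,0.283)
cell (2,2): code 1001 → (3.000,2.505)–(2.000,2.343)
cell (3,0): code 0010 → (3.000,0.283)–(3.762,1.000)
cell (3,1): code 0011 → (3.762,1.000)–(3.635,2.000)
cell (3,2): code 0001 → (3.635,2.000)–(3.000,2.505)
total: 8 segments, chained into 1 closed loop(s), length Σ = 7.118533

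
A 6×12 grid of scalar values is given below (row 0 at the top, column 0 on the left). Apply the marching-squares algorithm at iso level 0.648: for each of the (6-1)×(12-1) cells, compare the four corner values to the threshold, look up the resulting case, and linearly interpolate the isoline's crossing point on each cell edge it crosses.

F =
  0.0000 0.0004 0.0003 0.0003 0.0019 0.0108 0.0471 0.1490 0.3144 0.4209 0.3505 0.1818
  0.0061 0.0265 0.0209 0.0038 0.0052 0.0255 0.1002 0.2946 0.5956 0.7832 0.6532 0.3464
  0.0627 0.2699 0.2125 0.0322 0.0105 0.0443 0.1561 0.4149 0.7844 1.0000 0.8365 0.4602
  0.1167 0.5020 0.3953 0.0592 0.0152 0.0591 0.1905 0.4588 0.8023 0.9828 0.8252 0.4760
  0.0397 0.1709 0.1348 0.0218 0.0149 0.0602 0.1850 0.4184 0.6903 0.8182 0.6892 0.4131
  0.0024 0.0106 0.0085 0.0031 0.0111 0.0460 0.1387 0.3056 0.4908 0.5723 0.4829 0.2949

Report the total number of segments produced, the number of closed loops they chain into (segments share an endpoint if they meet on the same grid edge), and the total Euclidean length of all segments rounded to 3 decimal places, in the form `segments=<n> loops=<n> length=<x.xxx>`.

cell (0,8): code 0100 → (0.627,9.000)–(1.000,8.279)
cell (0,9): code 1100 → (0.983,10.000)–(0.627,9.000)
cell (0,10): code 1000 → (1.000,10.017)–(0.983,10.000)
cell (1,7): code 0100 → (1.278,8.000)–(2.000,7.631)
cell (1,8): code 1110 → (1.000,8.279)–(1.278,8.000)
cell (1,10): code 1001 → (2.000,10.501)–(1.000,10.017)
cell (2,7): code 0110 → (2.000,7.631)–(3.000,7.551)
cell (2,10): code 1001 → (3.000,10.507)–(2.000,10.501)
cell (3,7): code 0110 → (3.000,7.551)–(4.000,7.844)
cell (3,10): code 1001 → (4.000,10.149)–(3.000,10.507)
cell (4,7): code 0010 → (4.000,7.844)–(4.212,8.000)
cell (4,8): code 0011 → (4.212,8.000)–(4.692,9.000)
cell (4,9): code 0011 → (4.692,9.000)–(4.200,10.000)
cell (4,10): code 0001 → (4.200,10.000)–(4.000,10.149)
total: 14 segments, chained into 1 closed loop(s), length Σ = 11.057110

segments=14 loops=1 length=11.057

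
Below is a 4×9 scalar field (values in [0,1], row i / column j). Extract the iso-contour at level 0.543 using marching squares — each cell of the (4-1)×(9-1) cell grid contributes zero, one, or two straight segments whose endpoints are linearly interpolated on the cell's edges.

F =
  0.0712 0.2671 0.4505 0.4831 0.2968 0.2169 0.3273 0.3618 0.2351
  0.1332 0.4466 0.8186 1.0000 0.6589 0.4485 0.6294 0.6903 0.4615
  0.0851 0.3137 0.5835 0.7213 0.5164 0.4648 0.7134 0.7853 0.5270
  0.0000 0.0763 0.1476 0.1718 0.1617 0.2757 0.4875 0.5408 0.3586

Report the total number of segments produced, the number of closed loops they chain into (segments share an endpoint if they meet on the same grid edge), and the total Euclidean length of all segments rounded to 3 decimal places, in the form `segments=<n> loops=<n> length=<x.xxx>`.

cell (0,1): code 0100 → (0.251,2.000)–(1.000,1.259)
cell (0,2): code 1100 → (0.116,3.000)–(0.251,2.000)
cell (0,3): code 1100 → (0.680,4.000)–(0.116,3.000)
cell (0,4): code 1000 → (1.000,4.551)–(0.680,4.000)
cell (0,5): code 0100 → (0.714,6.000)–(1.000,5.522)
cell (0,6): code 1100 → (0.552,7.000)–(0.714,6.000)
cell (0,7): code 1000 → (1.000,7.644)–(0.552,7.000)
cell (1,1): code 0110 → (1.000,1.259)–(2.000,1.850)
cell (1,3): code 1011 → (2.000,3.870)–(1.813,4.000)
cell (1,4): code 0001 → (1.813,4.000)–(1.000,4.551)
cell (1,5): code 0110 → (1.000,5.522)–(2.000,5.315)
cell (1,7): code 1001 → (2.000,7.938)–(1.000,7.644)
cell (2,1): code 0010 → (2.000,1.850)–(2.093,2.000)
cell (2,2): code 0011 → (2.093,2.000)–(2.324,3.000)
cell (2,3): code 0001 → (2.324,3.000)–(2.000,3.870)
cell (2,5): code 0010 → (2.000,5.315)–(2.754,6.000)
cell (2,6): code 0011 → (2.754,6.000)–(2.991,7.000)
cell (2,7): code 0001 → (2.991,7.000)–(2.000,7.938)
total: 18 segments, chained into 2 closed loop(s), length Σ = 16.180019

segments=18 loops=2 length=16.180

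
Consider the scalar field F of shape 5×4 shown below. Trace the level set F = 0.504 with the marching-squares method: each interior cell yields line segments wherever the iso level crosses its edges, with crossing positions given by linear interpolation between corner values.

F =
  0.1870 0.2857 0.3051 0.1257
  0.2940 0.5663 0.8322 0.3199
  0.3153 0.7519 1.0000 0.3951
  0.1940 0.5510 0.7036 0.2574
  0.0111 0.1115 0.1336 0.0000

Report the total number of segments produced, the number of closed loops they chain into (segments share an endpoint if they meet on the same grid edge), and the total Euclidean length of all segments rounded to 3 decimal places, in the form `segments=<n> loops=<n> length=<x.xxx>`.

cell (0,0): code 0100 → (0.778,1.000)–(1.000,0.771)
cell (0,1): code 1100 → (0.377,2.000)–(0.778,1.000)
cell (0,2): code 1000 → (1.000,2.641)–(0.377,2.000)
cell (1,0): code 0110 → (1.000,0.771)–(2.000,0.432)
cell (1,2): code 1001 → (2.000,2.820)–(1.000,2.641)
cell (2,0): code 0110 → (2.000,0.432)–(3.000,0.868)
cell (2,2): code 1001 → (3.000,2.447)–(2.000,2.820)
cell (3,0): code 0010 → (3.000,0.868)–(3.107,1.000)
cell (3,1): code 0011 → (3.107,1.000)–(3.350,2.000)
cell (3,2): code 0001 → (3.350,2.000)–(3.000,2.447)
total: 10 segments, chained into 1 closed loop(s), length Σ = 8.286311

segments=10 loops=1 length=8.286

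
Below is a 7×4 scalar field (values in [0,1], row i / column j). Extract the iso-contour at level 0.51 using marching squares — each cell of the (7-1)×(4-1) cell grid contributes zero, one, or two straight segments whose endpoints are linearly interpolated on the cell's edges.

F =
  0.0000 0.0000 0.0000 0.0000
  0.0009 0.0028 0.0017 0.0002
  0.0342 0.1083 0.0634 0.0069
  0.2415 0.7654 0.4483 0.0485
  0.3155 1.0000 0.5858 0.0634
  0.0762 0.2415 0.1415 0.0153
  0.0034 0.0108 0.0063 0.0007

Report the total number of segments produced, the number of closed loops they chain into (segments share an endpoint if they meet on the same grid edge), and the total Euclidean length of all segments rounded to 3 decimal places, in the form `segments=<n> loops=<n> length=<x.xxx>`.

segments=8 loops=1 length=5.898

cell (2,0): code 0100 → (2.611,1.000)–(3.000,0.513)
cell (2,1): code 1000 → (3.000,1.805)–(2.611,1.000)
cell (3,0): code 0110 → (3.000,0.513)–(4.000,0.284)
cell (3,1): code 1101 → (3.449,2.000)–(3.000,1.805)
cell (3,2): code 1000 → (4.000,2.145)–(3.449,2.000)
cell (4,0): code 0010 → (4.000,0.284)–(4.646,1.000)
cell (4,1): code 0011 → (4.646,1.000)–(4.171,2.000)
cell (4,2): code 0001 → (4.171,2.000)–(4.000,2.145)
total: 8 segments, chained into 1 closed loop(s), length Σ = 5.898134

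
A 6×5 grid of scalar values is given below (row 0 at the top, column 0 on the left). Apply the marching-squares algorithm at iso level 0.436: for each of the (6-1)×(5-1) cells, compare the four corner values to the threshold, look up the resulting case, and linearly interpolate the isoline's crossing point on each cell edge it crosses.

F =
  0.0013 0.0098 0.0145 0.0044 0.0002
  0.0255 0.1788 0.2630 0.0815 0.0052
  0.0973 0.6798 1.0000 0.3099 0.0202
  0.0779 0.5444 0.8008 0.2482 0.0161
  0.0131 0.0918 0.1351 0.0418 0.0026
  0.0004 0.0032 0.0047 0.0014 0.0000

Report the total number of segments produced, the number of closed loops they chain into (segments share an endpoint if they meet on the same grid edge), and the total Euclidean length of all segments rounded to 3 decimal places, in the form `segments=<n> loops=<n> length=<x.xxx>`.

cell (1,0): code 0100 → (1.513,1.000)–(2.000,0.581)
cell (1,1): code 1100 → (1.235,2.000)–(1.513,1.000)
cell (1,2): code 1000 → (2.000,2.817)–(1.235,2.000)
cell (2,0): code 0110 → (2.000,0.581)–(3.000,0.768)
cell (2,2): code 1001 → (3.000,2.660)–(2.000,2.817)
cell (3,0): code 0010 → (3.000,0.768)–(3.240,1.000)
cell (3,1): code 0011 → (3.240,1.000)–(3.548,2.000)
cell (3,2): code 0001 → (3.548,2.000)–(3.000,2.660)
total: 8 segments, chained into 1 closed loop(s), length Σ = 7.067197

segments=8 loops=1 length=7.067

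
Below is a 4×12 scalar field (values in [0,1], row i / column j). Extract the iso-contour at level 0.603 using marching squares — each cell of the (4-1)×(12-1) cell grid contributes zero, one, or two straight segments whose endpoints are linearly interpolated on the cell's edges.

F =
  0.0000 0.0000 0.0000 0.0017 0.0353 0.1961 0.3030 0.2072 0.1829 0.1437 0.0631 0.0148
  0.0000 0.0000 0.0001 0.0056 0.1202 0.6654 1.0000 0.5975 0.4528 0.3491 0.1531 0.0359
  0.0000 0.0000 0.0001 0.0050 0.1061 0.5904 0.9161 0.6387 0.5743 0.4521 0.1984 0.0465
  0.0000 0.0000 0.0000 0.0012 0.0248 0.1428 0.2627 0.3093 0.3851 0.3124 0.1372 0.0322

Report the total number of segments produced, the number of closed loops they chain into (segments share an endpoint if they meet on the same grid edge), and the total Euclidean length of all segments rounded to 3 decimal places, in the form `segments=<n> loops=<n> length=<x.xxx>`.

segments=10 loops=1 length=7.286

cell (0,4): code 0100 → (0.867,5.000)–(1.000,4.886)
cell (0,5): code 1100 → (0.430,6.000)–(0.867,5.000)
cell (0,6): code 1000 → (1.000,6.986)–(0.430,6.000)
cell (1,4): code 0010 → (1.000,4.886)–(1.832,5.000)
cell (1,5): code 0111 → (1.832,5.000)–(2.000,5.039)
cell (1,6): code 1101 → (1.133,7.000)–(1.000,6.986)
cell (1,7): code 1000 → (2.000,7.554)–(1.133,7.000)
cell (2,5): code 0010 → (2.000,5.039)–(2.479,6.000)
cell (2,6): code 0011 → (2.479,6.000)–(2.108,7.000)
cell (2,7): code 0001 → (2.108,7.000)–(2.000,7.554)
total: 10 segments, chained into 1 closed loop(s), length Σ = 7.286169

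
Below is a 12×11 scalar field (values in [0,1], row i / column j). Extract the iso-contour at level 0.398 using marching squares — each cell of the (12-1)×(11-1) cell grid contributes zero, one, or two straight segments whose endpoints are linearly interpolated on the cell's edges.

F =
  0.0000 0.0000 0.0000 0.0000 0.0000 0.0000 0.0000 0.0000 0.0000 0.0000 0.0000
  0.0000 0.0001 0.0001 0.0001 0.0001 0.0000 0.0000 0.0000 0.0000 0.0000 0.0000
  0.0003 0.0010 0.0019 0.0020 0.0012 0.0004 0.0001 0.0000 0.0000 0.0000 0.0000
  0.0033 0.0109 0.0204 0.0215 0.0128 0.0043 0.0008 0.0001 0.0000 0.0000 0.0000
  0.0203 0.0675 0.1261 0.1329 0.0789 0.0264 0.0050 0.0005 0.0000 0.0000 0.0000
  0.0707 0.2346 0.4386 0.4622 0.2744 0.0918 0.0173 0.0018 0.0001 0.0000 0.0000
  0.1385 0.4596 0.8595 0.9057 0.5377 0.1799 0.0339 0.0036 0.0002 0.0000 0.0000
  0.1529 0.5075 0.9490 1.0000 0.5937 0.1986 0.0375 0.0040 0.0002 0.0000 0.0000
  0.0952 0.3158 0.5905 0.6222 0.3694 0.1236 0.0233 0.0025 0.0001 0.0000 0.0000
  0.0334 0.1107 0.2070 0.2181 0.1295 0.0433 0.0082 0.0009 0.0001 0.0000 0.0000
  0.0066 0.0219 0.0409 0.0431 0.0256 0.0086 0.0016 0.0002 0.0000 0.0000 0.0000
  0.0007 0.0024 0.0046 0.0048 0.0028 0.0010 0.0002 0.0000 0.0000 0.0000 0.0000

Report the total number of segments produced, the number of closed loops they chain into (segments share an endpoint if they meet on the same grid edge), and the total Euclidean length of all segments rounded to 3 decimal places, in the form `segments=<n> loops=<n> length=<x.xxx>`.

segments=16 loops=1 length=11.784

cell (4,1): code 0100 → (4.870,2.000)–(5.000,1.801)
cell (4,2): code 1100 → (4.805,3.000)–(4.870,2.000)
cell (4,3): code 1000 → (5.000,3.342)–(4.805,3.000)
cell (5,0): code 0100 → (5.726,1.000)–(6.000,0.808)
cell (5,1): code 1110 → (5.000,1.801)–(5.726,1.000)
cell (5,3): code 1101 → (5.469,4.000)–(5.000,3.342)
cell (5,4): code 1000 → (6.000,4.390)–(5.469,4.000)
cell (6,0): code 0110 → (6.000,0.808)–(7.000,0.691)
cell (6,4): code 1001 → (7.000,4.495)–(6.000,4.390)
cell (7,0): code 0010 → (7.000,0.691)–(7.571,1.000)
cell (7,1): code 0111 → (7.571,1.000)–(8.000,1.299)
cell (7,3): code 1011 → (8.000,3.887)–(7.872,4.000)
cell (7,4): code 0001 → (7.872,4.000)–(7.000,4.495)
cell (8,1): code 0010 → (8.000,1.299)–(8.502,2.000)
cell (8,2): code 0011 → (8.502,2.000)–(8.555,3.000)
cell (8,3): code 0001 → (8.555,3.000)–(8.000,3.887)
total: 16 segments, chained into 1 closed loop(s), length Σ = 11.783733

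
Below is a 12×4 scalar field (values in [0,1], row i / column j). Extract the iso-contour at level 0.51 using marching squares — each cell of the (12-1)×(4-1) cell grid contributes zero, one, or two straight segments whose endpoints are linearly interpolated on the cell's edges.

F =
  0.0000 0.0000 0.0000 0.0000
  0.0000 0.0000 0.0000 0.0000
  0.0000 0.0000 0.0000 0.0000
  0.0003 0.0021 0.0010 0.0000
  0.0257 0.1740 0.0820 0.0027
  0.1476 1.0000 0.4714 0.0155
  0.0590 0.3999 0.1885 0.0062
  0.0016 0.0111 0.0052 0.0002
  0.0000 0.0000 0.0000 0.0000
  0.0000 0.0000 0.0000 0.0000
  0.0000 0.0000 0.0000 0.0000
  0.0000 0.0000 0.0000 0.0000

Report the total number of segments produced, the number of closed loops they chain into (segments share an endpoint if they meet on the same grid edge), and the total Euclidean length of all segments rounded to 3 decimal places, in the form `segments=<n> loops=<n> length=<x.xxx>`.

cell (4,0): code 0100 → (4.407,1.000)–(5.000,0.425)
cell (4,1): code 1000 → (5.000,1.927)–(4.407,1.000)
cell (5,0): code 0010 → (5.000,0.425)–(5.817,1.000)
cell (5,1): code 0001 → (5.817,1.000)–(5.000,1.927)
total: 4 segments, chained into 1 closed loop(s), length Σ = 4.160497

segments=4 loops=1 length=4.160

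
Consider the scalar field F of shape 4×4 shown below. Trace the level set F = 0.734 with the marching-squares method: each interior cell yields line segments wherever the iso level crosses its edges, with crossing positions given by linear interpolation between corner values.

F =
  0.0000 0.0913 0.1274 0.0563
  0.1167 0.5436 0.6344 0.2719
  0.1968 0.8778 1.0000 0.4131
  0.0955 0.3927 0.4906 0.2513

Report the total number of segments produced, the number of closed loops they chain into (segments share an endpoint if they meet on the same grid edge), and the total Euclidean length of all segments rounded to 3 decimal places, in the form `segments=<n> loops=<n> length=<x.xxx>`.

segments=6 loops=1 length=4.460

cell (1,0): code 0100 → (1.570,1.000)–(2.000,0.789)
cell (1,1): code 1100 → (1.272,2.000)–(1.570,1.000)
cell (1,2): code 1000 → (2.000,2.453)–(1.272,2.000)
cell (2,0): code 0010 → (2.000,0.789)–(2.296,1.000)
cell (2,1): code 0011 → (2.296,1.000)–(2.522,2.000)
cell (2,2): code 0001 → (2.522,2.000)–(2.000,2.453)
total: 6 segments, chained into 1 closed loop(s), length Σ = 4.460307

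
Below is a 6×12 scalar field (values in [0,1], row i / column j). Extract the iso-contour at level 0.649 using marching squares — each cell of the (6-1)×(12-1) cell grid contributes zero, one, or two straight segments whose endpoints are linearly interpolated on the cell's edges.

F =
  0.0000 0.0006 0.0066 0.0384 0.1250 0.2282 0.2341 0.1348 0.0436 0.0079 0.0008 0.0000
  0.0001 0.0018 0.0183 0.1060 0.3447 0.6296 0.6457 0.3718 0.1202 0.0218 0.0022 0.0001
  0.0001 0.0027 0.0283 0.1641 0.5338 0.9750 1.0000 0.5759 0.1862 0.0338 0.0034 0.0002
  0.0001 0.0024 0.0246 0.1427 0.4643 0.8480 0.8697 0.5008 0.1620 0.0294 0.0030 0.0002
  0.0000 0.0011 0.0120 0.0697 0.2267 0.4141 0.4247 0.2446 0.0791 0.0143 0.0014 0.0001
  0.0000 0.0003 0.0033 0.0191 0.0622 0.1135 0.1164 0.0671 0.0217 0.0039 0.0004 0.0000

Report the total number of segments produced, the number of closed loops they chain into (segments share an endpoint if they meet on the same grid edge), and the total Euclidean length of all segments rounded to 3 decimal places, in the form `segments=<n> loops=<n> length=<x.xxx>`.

cell (1,4): code 0100 → (1.056,5.000)–(2.000,4.261)
cell (1,5): code 1100 → (1.009,6.000)–(1.056,5.000)
cell (1,6): code 1000 → (2.000,6.828)–(1.009,6.000)
cell (2,4): code 0110 → (2.000,4.261)–(3.000,4.481)
cell (2,6): code 1001 → (3.000,6.598)–(2.000,6.828)
cell (3,4): code 0010 → (3.000,4.481)–(3.459,5.000)
cell (3,5): code 0011 → (3.459,5.000)–(3.496,6.000)
cell (3,6): code 0001 → (3.496,6.000)–(3.000,6.598)
total: 8 segments, chained into 1 closed loop(s), length Σ = 8.010735

segments=8 loops=1 length=8.011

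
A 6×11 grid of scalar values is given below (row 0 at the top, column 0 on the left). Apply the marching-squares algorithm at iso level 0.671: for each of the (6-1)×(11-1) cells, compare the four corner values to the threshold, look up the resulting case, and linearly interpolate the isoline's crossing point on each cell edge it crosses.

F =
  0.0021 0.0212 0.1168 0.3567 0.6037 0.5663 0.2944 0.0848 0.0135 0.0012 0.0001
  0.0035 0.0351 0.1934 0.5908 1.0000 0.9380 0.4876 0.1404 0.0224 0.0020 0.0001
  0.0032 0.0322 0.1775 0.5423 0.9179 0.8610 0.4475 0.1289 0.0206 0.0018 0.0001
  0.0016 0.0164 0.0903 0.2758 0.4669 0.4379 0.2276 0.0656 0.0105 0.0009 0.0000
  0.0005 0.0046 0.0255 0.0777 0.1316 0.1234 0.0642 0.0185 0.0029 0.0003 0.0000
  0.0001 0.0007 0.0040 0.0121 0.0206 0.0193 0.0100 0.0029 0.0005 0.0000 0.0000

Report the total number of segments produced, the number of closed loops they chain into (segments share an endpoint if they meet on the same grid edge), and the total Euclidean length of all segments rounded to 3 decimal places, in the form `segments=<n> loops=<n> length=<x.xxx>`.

cell (0,3): code 0100 → (0.170,4.000)–(1.000,3.196)
cell (0,4): code 1100 → (0.282,5.000)–(0.170,4.000)
cell (0,5): code 1000 → (1.000,5.593)–(0.282,5.000)
cell (1,3): code 0110 → (1.000,3.196)–(2.000,3.343)
cell (1,5): code 1001 → (2.000,5.459)–(1.000,5.593)
cell (2,3): code 0010 → (2.000,3.343)–(2.547,4.000)
cell (2,4): code 0011 → (2.547,4.000)–(2.449,5.000)
cell (2,5): code 0001 → (2.449,5.000)–(2.000,5.459)
total: 8 segments, chained into 1 closed loop(s), length Σ = 7.615596

segments=8 loops=1 length=7.616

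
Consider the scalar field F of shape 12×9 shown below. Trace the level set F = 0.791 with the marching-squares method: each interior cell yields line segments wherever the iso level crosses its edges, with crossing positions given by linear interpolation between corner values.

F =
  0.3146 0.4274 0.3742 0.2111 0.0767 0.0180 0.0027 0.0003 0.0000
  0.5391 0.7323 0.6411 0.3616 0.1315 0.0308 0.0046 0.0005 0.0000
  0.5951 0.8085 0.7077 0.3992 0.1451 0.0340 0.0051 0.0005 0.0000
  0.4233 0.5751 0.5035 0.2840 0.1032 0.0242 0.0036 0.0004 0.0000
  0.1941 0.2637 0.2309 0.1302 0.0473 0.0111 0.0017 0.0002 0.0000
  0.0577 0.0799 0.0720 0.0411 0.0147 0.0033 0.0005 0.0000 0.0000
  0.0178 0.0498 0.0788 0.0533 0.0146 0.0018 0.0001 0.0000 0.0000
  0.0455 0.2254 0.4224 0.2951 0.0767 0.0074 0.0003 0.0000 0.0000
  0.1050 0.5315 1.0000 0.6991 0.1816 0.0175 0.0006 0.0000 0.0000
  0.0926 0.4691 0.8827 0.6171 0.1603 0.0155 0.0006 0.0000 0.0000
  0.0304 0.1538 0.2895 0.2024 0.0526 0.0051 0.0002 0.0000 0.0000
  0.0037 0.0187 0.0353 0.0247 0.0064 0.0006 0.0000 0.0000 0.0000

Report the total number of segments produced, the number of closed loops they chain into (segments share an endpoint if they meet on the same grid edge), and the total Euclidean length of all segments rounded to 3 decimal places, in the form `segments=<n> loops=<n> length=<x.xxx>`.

cell (1,0): code 0100 → (1.770,1.000)–(2.000,0.918)
cell (1,1): code 1000 → (2.000,1.174)–(1.770,1.000)
cell (2,0): code 0010 → (2.000,0.918)–(2.075,1.000)
cell (2,1): code 0001 → (2.075,1.000)–(2.000,1.174)
cell (7,1): code 0100 → (7.638,2.000)–(8.000,1.554)
cell (7,2): code 1000 → (8.000,2.695)–(7.638,2.000)
cell (8,1): code 0110 → (8.000,1.554)–(9.000,1.778)
cell (8,2): code 1001 → (9.000,2.345)–(8.000,2.695)
cell (9,1): code 0010 → (9.000,1.778)–(9.155,2.000)
cell (9,2): code 0001 → (9.155,2.000)–(9.000,2.345)
total: 10 segments, chained into 2 closed loop(s), length Σ = 4.922260

segments=10 loops=2 length=4.922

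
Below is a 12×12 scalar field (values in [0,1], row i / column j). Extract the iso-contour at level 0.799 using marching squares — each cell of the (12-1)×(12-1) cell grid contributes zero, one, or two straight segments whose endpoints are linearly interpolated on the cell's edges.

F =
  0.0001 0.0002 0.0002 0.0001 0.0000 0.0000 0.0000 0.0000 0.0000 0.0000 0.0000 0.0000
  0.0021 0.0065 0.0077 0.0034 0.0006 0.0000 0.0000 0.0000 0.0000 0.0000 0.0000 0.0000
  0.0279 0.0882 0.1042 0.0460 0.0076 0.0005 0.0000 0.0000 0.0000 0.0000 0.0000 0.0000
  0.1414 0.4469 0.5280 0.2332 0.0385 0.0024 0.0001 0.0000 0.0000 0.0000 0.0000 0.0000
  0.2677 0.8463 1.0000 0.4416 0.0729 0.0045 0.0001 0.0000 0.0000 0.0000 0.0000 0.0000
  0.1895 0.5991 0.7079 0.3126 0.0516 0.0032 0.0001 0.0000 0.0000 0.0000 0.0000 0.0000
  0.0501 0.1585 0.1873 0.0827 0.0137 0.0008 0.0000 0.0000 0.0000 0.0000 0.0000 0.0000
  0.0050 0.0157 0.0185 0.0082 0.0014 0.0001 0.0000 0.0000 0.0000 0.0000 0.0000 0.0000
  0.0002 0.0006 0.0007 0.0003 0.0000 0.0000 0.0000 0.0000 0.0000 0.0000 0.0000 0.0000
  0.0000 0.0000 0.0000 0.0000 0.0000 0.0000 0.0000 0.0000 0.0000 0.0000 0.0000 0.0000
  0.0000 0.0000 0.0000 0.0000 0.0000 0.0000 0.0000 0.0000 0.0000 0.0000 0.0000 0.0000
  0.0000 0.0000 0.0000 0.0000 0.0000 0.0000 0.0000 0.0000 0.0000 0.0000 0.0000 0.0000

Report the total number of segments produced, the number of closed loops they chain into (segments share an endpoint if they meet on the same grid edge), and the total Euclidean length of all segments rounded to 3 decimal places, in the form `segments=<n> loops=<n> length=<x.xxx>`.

segments=6 loops=1 length=3.849

cell (3,0): code 0100 → (3.882,1.000)–(4.000,0.918)
cell (3,1): code 1100 → (3.574,2.000)–(3.882,1.000)
cell (3,2): code 1000 → (4.000,2.360)–(3.574,2.000)
cell (4,0): code 0010 → (4.000,0.918)–(4.191,1.000)
cell (4,1): code 0011 → (4.191,1.000)–(4.688,2.000)
cell (4,2): code 0001 → (4.688,2.000)–(4.000,2.360)
total: 6 segments, chained into 1 closed loop(s), length Σ = 3.848940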